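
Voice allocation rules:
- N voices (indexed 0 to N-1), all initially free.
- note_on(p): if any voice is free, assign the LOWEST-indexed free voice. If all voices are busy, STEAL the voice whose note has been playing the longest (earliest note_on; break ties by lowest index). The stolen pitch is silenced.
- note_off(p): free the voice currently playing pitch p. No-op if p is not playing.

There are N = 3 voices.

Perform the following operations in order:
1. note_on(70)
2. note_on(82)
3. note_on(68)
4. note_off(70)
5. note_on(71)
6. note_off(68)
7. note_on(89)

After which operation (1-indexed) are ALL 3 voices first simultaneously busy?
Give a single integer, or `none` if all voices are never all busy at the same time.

Answer: 3

Derivation:
Op 1: note_on(70): voice 0 is free -> assigned | voices=[70 - -]
Op 2: note_on(82): voice 1 is free -> assigned | voices=[70 82 -]
Op 3: note_on(68): voice 2 is free -> assigned | voices=[70 82 68]
Op 4: note_off(70): free voice 0 | voices=[- 82 68]
Op 5: note_on(71): voice 0 is free -> assigned | voices=[71 82 68]
Op 6: note_off(68): free voice 2 | voices=[71 82 -]
Op 7: note_on(89): voice 2 is free -> assigned | voices=[71 82 89]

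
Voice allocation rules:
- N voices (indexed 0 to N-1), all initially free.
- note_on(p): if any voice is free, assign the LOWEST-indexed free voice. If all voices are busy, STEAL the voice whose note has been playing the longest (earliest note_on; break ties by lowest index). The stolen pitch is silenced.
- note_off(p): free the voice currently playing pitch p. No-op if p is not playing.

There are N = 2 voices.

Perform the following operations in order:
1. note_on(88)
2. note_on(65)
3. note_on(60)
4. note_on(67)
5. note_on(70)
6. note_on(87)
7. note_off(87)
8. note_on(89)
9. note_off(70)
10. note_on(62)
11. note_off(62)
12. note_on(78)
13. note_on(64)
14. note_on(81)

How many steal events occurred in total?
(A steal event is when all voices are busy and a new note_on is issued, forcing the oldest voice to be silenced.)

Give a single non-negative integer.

Op 1: note_on(88): voice 0 is free -> assigned | voices=[88 -]
Op 2: note_on(65): voice 1 is free -> assigned | voices=[88 65]
Op 3: note_on(60): all voices busy, STEAL voice 0 (pitch 88, oldest) -> assign | voices=[60 65]
Op 4: note_on(67): all voices busy, STEAL voice 1 (pitch 65, oldest) -> assign | voices=[60 67]
Op 5: note_on(70): all voices busy, STEAL voice 0 (pitch 60, oldest) -> assign | voices=[70 67]
Op 6: note_on(87): all voices busy, STEAL voice 1 (pitch 67, oldest) -> assign | voices=[70 87]
Op 7: note_off(87): free voice 1 | voices=[70 -]
Op 8: note_on(89): voice 1 is free -> assigned | voices=[70 89]
Op 9: note_off(70): free voice 0 | voices=[- 89]
Op 10: note_on(62): voice 0 is free -> assigned | voices=[62 89]
Op 11: note_off(62): free voice 0 | voices=[- 89]
Op 12: note_on(78): voice 0 is free -> assigned | voices=[78 89]
Op 13: note_on(64): all voices busy, STEAL voice 1 (pitch 89, oldest) -> assign | voices=[78 64]
Op 14: note_on(81): all voices busy, STEAL voice 0 (pitch 78, oldest) -> assign | voices=[81 64]

Answer: 6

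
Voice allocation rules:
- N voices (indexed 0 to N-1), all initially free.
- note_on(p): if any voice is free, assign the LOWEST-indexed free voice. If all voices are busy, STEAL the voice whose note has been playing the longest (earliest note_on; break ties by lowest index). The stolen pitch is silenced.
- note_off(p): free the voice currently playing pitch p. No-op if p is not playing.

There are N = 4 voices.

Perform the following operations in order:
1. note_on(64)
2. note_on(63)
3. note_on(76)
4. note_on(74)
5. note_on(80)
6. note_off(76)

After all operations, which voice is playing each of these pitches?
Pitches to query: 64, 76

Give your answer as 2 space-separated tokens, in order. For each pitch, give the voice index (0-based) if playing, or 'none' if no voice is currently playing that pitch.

Answer: none none

Derivation:
Op 1: note_on(64): voice 0 is free -> assigned | voices=[64 - - -]
Op 2: note_on(63): voice 1 is free -> assigned | voices=[64 63 - -]
Op 3: note_on(76): voice 2 is free -> assigned | voices=[64 63 76 -]
Op 4: note_on(74): voice 3 is free -> assigned | voices=[64 63 76 74]
Op 5: note_on(80): all voices busy, STEAL voice 0 (pitch 64, oldest) -> assign | voices=[80 63 76 74]
Op 6: note_off(76): free voice 2 | voices=[80 63 - 74]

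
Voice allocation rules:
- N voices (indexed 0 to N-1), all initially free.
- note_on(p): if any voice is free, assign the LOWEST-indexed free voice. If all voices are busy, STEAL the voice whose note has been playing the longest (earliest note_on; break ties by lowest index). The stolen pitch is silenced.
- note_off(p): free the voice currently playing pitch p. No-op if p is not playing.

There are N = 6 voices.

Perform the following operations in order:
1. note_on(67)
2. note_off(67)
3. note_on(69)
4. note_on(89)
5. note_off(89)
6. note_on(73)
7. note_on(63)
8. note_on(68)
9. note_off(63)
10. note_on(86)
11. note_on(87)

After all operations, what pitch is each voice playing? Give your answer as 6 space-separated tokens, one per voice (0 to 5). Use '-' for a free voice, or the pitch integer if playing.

Op 1: note_on(67): voice 0 is free -> assigned | voices=[67 - - - - -]
Op 2: note_off(67): free voice 0 | voices=[- - - - - -]
Op 3: note_on(69): voice 0 is free -> assigned | voices=[69 - - - - -]
Op 4: note_on(89): voice 1 is free -> assigned | voices=[69 89 - - - -]
Op 5: note_off(89): free voice 1 | voices=[69 - - - - -]
Op 6: note_on(73): voice 1 is free -> assigned | voices=[69 73 - - - -]
Op 7: note_on(63): voice 2 is free -> assigned | voices=[69 73 63 - - -]
Op 8: note_on(68): voice 3 is free -> assigned | voices=[69 73 63 68 - -]
Op 9: note_off(63): free voice 2 | voices=[69 73 - 68 - -]
Op 10: note_on(86): voice 2 is free -> assigned | voices=[69 73 86 68 - -]
Op 11: note_on(87): voice 4 is free -> assigned | voices=[69 73 86 68 87 -]

Answer: 69 73 86 68 87 -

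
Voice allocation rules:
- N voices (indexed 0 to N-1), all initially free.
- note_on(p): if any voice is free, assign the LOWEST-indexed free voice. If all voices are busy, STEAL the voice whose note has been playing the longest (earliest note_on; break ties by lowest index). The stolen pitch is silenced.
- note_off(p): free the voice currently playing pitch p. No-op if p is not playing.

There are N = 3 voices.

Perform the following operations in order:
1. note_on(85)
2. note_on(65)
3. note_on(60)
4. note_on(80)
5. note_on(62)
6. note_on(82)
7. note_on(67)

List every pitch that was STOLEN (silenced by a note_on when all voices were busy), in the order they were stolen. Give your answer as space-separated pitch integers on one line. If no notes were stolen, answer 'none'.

Op 1: note_on(85): voice 0 is free -> assigned | voices=[85 - -]
Op 2: note_on(65): voice 1 is free -> assigned | voices=[85 65 -]
Op 3: note_on(60): voice 2 is free -> assigned | voices=[85 65 60]
Op 4: note_on(80): all voices busy, STEAL voice 0 (pitch 85, oldest) -> assign | voices=[80 65 60]
Op 5: note_on(62): all voices busy, STEAL voice 1 (pitch 65, oldest) -> assign | voices=[80 62 60]
Op 6: note_on(82): all voices busy, STEAL voice 2 (pitch 60, oldest) -> assign | voices=[80 62 82]
Op 7: note_on(67): all voices busy, STEAL voice 0 (pitch 80, oldest) -> assign | voices=[67 62 82]

Answer: 85 65 60 80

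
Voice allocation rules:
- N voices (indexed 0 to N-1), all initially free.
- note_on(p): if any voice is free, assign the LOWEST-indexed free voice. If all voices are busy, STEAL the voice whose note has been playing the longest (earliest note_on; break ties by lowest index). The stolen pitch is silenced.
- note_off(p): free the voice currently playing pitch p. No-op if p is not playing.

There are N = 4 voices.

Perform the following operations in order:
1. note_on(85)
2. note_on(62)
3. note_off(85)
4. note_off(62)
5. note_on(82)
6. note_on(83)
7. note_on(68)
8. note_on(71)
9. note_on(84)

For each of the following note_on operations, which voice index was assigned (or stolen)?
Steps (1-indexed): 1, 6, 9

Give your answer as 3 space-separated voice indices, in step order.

Answer: 0 1 0

Derivation:
Op 1: note_on(85): voice 0 is free -> assigned | voices=[85 - - -]
Op 2: note_on(62): voice 1 is free -> assigned | voices=[85 62 - -]
Op 3: note_off(85): free voice 0 | voices=[- 62 - -]
Op 4: note_off(62): free voice 1 | voices=[- - - -]
Op 5: note_on(82): voice 0 is free -> assigned | voices=[82 - - -]
Op 6: note_on(83): voice 1 is free -> assigned | voices=[82 83 - -]
Op 7: note_on(68): voice 2 is free -> assigned | voices=[82 83 68 -]
Op 8: note_on(71): voice 3 is free -> assigned | voices=[82 83 68 71]
Op 9: note_on(84): all voices busy, STEAL voice 0 (pitch 82, oldest) -> assign | voices=[84 83 68 71]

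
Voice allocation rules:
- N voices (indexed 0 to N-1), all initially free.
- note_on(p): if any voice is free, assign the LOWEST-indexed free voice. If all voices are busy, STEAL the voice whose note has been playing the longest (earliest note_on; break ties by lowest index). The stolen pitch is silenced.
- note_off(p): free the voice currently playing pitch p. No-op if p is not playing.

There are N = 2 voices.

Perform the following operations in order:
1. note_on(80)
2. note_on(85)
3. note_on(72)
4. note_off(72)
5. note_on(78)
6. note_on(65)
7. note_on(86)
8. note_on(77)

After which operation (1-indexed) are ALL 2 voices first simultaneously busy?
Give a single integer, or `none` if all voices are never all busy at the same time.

Answer: 2

Derivation:
Op 1: note_on(80): voice 0 is free -> assigned | voices=[80 -]
Op 2: note_on(85): voice 1 is free -> assigned | voices=[80 85]
Op 3: note_on(72): all voices busy, STEAL voice 0 (pitch 80, oldest) -> assign | voices=[72 85]
Op 4: note_off(72): free voice 0 | voices=[- 85]
Op 5: note_on(78): voice 0 is free -> assigned | voices=[78 85]
Op 6: note_on(65): all voices busy, STEAL voice 1 (pitch 85, oldest) -> assign | voices=[78 65]
Op 7: note_on(86): all voices busy, STEAL voice 0 (pitch 78, oldest) -> assign | voices=[86 65]
Op 8: note_on(77): all voices busy, STEAL voice 1 (pitch 65, oldest) -> assign | voices=[86 77]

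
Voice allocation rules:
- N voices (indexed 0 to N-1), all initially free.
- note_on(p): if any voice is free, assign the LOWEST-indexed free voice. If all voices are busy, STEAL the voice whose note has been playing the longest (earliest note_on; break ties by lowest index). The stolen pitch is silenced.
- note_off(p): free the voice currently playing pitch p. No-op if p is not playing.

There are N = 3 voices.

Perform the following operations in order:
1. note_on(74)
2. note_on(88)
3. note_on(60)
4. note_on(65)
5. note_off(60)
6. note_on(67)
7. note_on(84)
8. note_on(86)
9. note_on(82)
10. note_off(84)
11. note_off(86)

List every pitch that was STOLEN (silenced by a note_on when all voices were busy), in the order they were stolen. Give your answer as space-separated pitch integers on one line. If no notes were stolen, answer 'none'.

Op 1: note_on(74): voice 0 is free -> assigned | voices=[74 - -]
Op 2: note_on(88): voice 1 is free -> assigned | voices=[74 88 -]
Op 3: note_on(60): voice 2 is free -> assigned | voices=[74 88 60]
Op 4: note_on(65): all voices busy, STEAL voice 0 (pitch 74, oldest) -> assign | voices=[65 88 60]
Op 5: note_off(60): free voice 2 | voices=[65 88 -]
Op 6: note_on(67): voice 2 is free -> assigned | voices=[65 88 67]
Op 7: note_on(84): all voices busy, STEAL voice 1 (pitch 88, oldest) -> assign | voices=[65 84 67]
Op 8: note_on(86): all voices busy, STEAL voice 0 (pitch 65, oldest) -> assign | voices=[86 84 67]
Op 9: note_on(82): all voices busy, STEAL voice 2 (pitch 67, oldest) -> assign | voices=[86 84 82]
Op 10: note_off(84): free voice 1 | voices=[86 - 82]
Op 11: note_off(86): free voice 0 | voices=[- - 82]

Answer: 74 88 65 67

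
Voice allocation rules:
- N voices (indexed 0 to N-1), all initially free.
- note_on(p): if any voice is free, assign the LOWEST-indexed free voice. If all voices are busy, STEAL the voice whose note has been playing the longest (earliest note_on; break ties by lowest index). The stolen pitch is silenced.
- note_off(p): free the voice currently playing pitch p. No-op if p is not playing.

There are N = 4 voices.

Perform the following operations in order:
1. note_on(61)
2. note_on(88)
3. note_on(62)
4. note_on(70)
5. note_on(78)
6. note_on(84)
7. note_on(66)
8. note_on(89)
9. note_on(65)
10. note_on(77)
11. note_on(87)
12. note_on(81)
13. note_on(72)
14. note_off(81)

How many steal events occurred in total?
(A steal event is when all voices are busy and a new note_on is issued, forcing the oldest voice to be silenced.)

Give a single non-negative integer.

Answer: 9

Derivation:
Op 1: note_on(61): voice 0 is free -> assigned | voices=[61 - - -]
Op 2: note_on(88): voice 1 is free -> assigned | voices=[61 88 - -]
Op 3: note_on(62): voice 2 is free -> assigned | voices=[61 88 62 -]
Op 4: note_on(70): voice 3 is free -> assigned | voices=[61 88 62 70]
Op 5: note_on(78): all voices busy, STEAL voice 0 (pitch 61, oldest) -> assign | voices=[78 88 62 70]
Op 6: note_on(84): all voices busy, STEAL voice 1 (pitch 88, oldest) -> assign | voices=[78 84 62 70]
Op 7: note_on(66): all voices busy, STEAL voice 2 (pitch 62, oldest) -> assign | voices=[78 84 66 70]
Op 8: note_on(89): all voices busy, STEAL voice 3 (pitch 70, oldest) -> assign | voices=[78 84 66 89]
Op 9: note_on(65): all voices busy, STEAL voice 0 (pitch 78, oldest) -> assign | voices=[65 84 66 89]
Op 10: note_on(77): all voices busy, STEAL voice 1 (pitch 84, oldest) -> assign | voices=[65 77 66 89]
Op 11: note_on(87): all voices busy, STEAL voice 2 (pitch 66, oldest) -> assign | voices=[65 77 87 89]
Op 12: note_on(81): all voices busy, STEAL voice 3 (pitch 89, oldest) -> assign | voices=[65 77 87 81]
Op 13: note_on(72): all voices busy, STEAL voice 0 (pitch 65, oldest) -> assign | voices=[72 77 87 81]
Op 14: note_off(81): free voice 3 | voices=[72 77 87 -]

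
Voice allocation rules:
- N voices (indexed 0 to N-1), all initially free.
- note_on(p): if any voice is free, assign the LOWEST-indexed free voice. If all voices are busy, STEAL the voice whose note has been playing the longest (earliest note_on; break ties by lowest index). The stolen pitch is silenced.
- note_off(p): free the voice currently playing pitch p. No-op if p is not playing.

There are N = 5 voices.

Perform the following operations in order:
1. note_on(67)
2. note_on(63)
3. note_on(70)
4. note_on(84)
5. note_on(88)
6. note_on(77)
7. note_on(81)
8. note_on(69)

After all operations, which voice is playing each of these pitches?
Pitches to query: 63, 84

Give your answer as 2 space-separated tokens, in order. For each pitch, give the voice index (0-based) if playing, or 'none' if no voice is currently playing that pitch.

Op 1: note_on(67): voice 0 is free -> assigned | voices=[67 - - - -]
Op 2: note_on(63): voice 1 is free -> assigned | voices=[67 63 - - -]
Op 3: note_on(70): voice 2 is free -> assigned | voices=[67 63 70 - -]
Op 4: note_on(84): voice 3 is free -> assigned | voices=[67 63 70 84 -]
Op 5: note_on(88): voice 4 is free -> assigned | voices=[67 63 70 84 88]
Op 6: note_on(77): all voices busy, STEAL voice 0 (pitch 67, oldest) -> assign | voices=[77 63 70 84 88]
Op 7: note_on(81): all voices busy, STEAL voice 1 (pitch 63, oldest) -> assign | voices=[77 81 70 84 88]
Op 8: note_on(69): all voices busy, STEAL voice 2 (pitch 70, oldest) -> assign | voices=[77 81 69 84 88]

Answer: none 3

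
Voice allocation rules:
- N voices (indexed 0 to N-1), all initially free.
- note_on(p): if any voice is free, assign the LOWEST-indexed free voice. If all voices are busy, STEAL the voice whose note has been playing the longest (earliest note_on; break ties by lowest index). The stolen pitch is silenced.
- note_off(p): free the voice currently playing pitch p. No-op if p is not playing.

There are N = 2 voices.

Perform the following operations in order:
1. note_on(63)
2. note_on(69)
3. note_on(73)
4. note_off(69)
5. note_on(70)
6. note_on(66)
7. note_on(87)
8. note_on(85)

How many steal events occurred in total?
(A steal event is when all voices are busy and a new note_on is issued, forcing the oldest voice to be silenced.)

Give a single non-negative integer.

Op 1: note_on(63): voice 0 is free -> assigned | voices=[63 -]
Op 2: note_on(69): voice 1 is free -> assigned | voices=[63 69]
Op 3: note_on(73): all voices busy, STEAL voice 0 (pitch 63, oldest) -> assign | voices=[73 69]
Op 4: note_off(69): free voice 1 | voices=[73 -]
Op 5: note_on(70): voice 1 is free -> assigned | voices=[73 70]
Op 6: note_on(66): all voices busy, STEAL voice 0 (pitch 73, oldest) -> assign | voices=[66 70]
Op 7: note_on(87): all voices busy, STEAL voice 1 (pitch 70, oldest) -> assign | voices=[66 87]
Op 8: note_on(85): all voices busy, STEAL voice 0 (pitch 66, oldest) -> assign | voices=[85 87]

Answer: 4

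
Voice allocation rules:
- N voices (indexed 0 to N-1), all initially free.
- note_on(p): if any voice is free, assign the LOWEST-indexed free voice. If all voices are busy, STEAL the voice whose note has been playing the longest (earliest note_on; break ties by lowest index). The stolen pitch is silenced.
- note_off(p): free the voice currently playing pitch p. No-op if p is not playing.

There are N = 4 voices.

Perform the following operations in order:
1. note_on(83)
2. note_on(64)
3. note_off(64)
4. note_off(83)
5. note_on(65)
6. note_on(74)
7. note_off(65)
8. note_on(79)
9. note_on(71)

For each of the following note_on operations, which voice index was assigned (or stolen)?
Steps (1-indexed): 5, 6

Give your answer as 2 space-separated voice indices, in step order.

Answer: 0 1

Derivation:
Op 1: note_on(83): voice 0 is free -> assigned | voices=[83 - - -]
Op 2: note_on(64): voice 1 is free -> assigned | voices=[83 64 - -]
Op 3: note_off(64): free voice 1 | voices=[83 - - -]
Op 4: note_off(83): free voice 0 | voices=[- - - -]
Op 5: note_on(65): voice 0 is free -> assigned | voices=[65 - - -]
Op 6: note_on(74): voice 1 is free -> assigned | voices=[65 74 - -]
Op 7: note_off(65): free voice 0 | voices=[- 74 - -]
Op 8: note_on(79): voice 0 is free -> assigned | voices=[79 74 - -]
Op 9: note_on(71): voice 2 is free -> assigned | voices=[79 74 71 -]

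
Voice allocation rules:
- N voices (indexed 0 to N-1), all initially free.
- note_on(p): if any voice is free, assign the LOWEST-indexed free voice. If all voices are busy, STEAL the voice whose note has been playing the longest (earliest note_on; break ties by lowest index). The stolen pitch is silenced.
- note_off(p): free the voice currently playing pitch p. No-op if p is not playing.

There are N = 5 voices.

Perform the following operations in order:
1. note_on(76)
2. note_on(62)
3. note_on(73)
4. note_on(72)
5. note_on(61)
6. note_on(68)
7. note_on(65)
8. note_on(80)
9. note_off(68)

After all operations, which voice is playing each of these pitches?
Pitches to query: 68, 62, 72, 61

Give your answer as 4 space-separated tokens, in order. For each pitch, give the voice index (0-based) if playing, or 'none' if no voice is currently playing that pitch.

Op 1: note_on(76): voice 0 is free -> assigned | voices=[76 - - - -]
Op 2: note_on(62): voice 1 is free -> assigned | voices=[76 62 - - -]
Op 3: note_on(73): voice 2 is free -> assigned | voices=[76 62 73 - -]
Op 4: note_on(72): voice 3 is free -> assigned | voices=[76 62 73 72 -]
Op 5: note_on(61): voice 4 is free -> assigned | voices=[76 62 73 72 61]
Op 6: note_on(68): all voices busy, STEAL voice 0 (pitch 76, oldest) -> assign | voices=[68 62 73 72 61]
Op 7: note_on(65): all voices busy, STEAL voice 1 (pitch 62, oldest) -> assign | voices=[68 65 73 72 61]
Op 8: note_on(80): all voices busy, STEAL voice 2 (pitch 73, oldest) -> assign | voices=[68 65 80 72 61]
Op 9: note_off(68): free voice 0 | voices=[- 65 80 72 61]

Answer: none none 3 4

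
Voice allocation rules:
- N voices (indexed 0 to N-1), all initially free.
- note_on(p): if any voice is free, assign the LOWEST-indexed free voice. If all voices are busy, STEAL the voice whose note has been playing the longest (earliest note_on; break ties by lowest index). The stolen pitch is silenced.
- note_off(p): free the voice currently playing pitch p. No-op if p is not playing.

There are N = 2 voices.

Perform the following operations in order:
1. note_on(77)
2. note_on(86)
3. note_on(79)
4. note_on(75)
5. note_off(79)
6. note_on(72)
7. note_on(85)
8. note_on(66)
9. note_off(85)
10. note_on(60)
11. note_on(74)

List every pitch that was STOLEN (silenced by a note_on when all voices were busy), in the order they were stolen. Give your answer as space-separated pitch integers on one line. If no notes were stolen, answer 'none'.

Op 1: note_on(77): voice 0 is free -> assigned | voices=[77 -]
Op 2: note_on(86): voice 1 is free -> assigned | voices=[77 86]
Op 3: note_on(79): all voices busy, STEAL voice 0 (pitch 77, oldest) -> assign | voices=[79 86]
Op 4: note_on(75): all voices busy, STEAL voice 1 (pitch 86, oldest) -> assign | voices=[79 75]
Op 5: note_off(79): free voice 0 | voices=[- 75]
Op 6: note_on(72): voice 0 is free -> assigned | voices=[72 75]
Op 7: note_on(85): all voices busy, STEAL voice 1 (pitch 75, oldest) -> assign | voices=[72 85]
Op 8: note_on(66): all voices busy, STEAL voice 0 (pitch 72, oldest) -> assign | voices=[66 85]
Op 9: note_off(85): free voice 1 | voices=[66 -]
Op 10: note_on(60): voice 1 is free -> assigned | voices=[66 60]
Op 11: note_on(74): all voices busy, STEAL voice 0 (pitch 66, oldest) -> assign | voices=[74 60]

Answer: 77 86 75 72 66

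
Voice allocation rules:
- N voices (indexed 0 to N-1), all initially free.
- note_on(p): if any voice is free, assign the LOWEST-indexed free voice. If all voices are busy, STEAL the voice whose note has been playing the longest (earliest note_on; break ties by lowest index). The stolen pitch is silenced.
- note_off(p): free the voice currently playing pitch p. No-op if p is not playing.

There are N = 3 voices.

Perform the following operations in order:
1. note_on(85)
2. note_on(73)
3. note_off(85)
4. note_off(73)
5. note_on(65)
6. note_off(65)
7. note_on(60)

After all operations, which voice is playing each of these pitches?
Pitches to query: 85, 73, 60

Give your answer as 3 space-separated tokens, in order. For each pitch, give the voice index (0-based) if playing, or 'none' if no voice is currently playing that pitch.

Answer: none none 0

Derivation:
Op 1: note_on(85): voice 0 is free -> assigned | voices=[85 - -]
Op 2: note_on(73): voice 1 is free -> assigned | voices=[85 73 -]
Op 3: note_off(85): free voice 0 | voices=[- 73 -]
Op 4: note_off(73): free voice 1 | voices=[- - -]
Op 5: note_on(65): voice 0 is free -> assigned | voices=[65 - -]
Op 6: note_off(65): free voice 0 | voices=[- - -]
Op 7: note_on(60): voice 0 is free -> assigned | voices=[60 - -]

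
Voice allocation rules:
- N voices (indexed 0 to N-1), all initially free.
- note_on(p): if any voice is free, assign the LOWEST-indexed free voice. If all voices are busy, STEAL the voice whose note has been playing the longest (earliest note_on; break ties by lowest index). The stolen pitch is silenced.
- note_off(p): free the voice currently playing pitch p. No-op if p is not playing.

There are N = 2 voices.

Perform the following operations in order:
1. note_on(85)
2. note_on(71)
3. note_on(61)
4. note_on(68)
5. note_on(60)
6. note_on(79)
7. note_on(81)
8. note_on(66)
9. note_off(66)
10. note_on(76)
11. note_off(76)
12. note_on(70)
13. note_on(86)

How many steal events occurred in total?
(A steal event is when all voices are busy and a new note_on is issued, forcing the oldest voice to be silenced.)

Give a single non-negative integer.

Op 1: note_on(85): voice 0 is free -> assigned | voices=[85 -]
Op 2: note_on(71): voice 1 is free -> assigned | voices=[85 71]
Op 3: note_on(61): all voices busy, STEAL voice 0 (pitch 85, oldest) -> assign | voices=[61 71]
Op 4: note_on(68): all voices busy, STEAL voice 1 (pitch 71, oldest) -> assign | voices=[61 68]
Op 5: note_on(60): all voices busy, STEAL voice 0 (pitch 61, oldest) -> assign | voices=[60 68]
Op 6: note_on(79): all voices busy, STEAL voice 1 (pitch 68, oldest) -> assign | voices=[60 79]
Op 7: note_on(81): all voices busy, STEAL voice 0 (pitch 60, oldest) -> assign | voices=[81 79]
Op 8: note_on(66): all voices busy, STEAL voice 1 (pitch 79, oldest) -> assign | voices=[81 66]
Op 9: note_off(66): free voice 1 | voices=[81 -]
Op 10: note_on(76): voice 1 is free -> assigned | voices=[81 76]
Op 11: note_off(76): free voice 1 | voices=[81 -]
Op 12: note_on(70): voice 1 is free -> assigned | voices=[81 70]
Op 13: note_on(86): all voices busy, STEAL voice 0 (pitch 81, oldest) -> assign | voices=[86 70]

Answer: 7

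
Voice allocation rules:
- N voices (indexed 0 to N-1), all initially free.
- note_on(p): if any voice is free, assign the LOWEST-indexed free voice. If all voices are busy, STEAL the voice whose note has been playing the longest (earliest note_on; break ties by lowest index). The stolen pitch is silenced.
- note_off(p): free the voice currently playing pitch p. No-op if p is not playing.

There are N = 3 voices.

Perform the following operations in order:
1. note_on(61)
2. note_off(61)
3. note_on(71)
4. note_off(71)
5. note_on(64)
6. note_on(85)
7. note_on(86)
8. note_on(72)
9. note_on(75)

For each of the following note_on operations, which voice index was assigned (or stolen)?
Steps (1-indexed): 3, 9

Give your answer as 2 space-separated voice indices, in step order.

Answer: 0 1

Derivation:
Op 1: note_on(61): voice 0 is free -> assigned | voices=[61 - -]
Op 2: note_off(61): free voice 0 | voices=[- - -]
Op 3: note_on(71): voice 0 is free -> assigned | voices=[71 - -]
Op 4: note_off(71): free voice 0 | voices=[- - -]
Op 5: note_on(64): voice 0 is free -> assigned | voices=[64 - -]
Op 6: note_on(85): voice 1 is free -> assigned | voices=[64 85 -]
Op 7: note_on(86): voice 2 is free -> assigned | voices=[64 85 86]
Op 8: note_on(72): all voices busy, STEAL voice 0 (pitch 64, oldest) -> assign | voices=[72 85 86]
Op 9: note_on(75): all voices busy, STEAL voice 1 (pitch 85, oldest) -> assign | voices=[72 75 86]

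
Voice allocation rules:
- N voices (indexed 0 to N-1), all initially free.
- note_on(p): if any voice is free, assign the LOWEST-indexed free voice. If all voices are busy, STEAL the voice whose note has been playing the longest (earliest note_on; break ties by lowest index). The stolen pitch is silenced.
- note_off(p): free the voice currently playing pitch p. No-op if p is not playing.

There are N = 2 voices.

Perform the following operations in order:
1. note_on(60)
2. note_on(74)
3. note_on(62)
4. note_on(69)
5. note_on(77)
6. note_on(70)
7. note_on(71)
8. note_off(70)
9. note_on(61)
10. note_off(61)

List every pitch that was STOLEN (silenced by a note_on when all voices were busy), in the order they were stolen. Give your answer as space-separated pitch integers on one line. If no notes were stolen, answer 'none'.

Op 1: note_on(60): voice 0 is free -> assigned | voices=[60 -]
Op 2: note_on(74): voice 1 is free -> assigned | voices=[60 74]
Op 3: note_on(62): all voices busy, STEAL voice 0 (pitch 60, oldest) -> assign | voices=[62 74]
Op 4: note_on(69): all voices busy, STEAL voice 1 (pitch 74, oldest) -> assign | voices=[62 69]
Op 5: note_on(77): all voices busy, STEAL voice 0 (pitch 62, oldest) -> assign | voices=[77 69]
Op 6: note_on(70): all voices busy, STEAL voice 1 (pitch 69, oldest) -> assign | voices=[77 70]
Op 7: note_on(71): all voices busy, STEAL voice 0 (pitch 77, oldest) -> assign | voices=[71 70]
Op 8: note_off(70): free voice 1 | voices=[71 -]
Op 9: note_on(61): voice 1 is free -> assigned | voices=[71 61]
Op 10: note_off(61): free voice 1 | voices=[71 -]

Answer: 60 74 62 69 77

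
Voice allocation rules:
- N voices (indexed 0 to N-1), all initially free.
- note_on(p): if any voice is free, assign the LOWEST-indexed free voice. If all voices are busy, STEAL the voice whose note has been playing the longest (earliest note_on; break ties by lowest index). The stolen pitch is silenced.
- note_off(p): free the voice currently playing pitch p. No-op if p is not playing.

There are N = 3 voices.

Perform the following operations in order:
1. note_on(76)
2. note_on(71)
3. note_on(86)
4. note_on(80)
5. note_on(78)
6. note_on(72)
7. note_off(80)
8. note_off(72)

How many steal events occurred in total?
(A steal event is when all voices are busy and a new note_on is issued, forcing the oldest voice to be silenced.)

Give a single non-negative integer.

Answer: 3

Derivation:
Op 1: note_on(76): voice 0 is free -> assigned | voices=[76 - -]
Op 2: note_on(71): voice 1 is free -> assigned | voices=[76 71 -]
Op 3: note_on(86): voice 2 is free -> assigned | voices=[76 71 86]
Op 4: note_on(80): all voices busy, STEAL voice 0 (pitch 76, oldest) -> assign | voices=[80 71 86]
Op 5: note_on(78): all voices busy, STEAL voice 1 (pitch 71, oldest) -> assign | voices=[80 78 86]
Op 6: note_on(72): all voices busy, STEAL voice 2 (pitch 86, oldest) -> assign | voices=[80 78 72]
Op 7: note_off(80): free voice 0 | voices=[- 78 72]
Op 8: note_off(72): free voice 2 | voices=[- 78 -]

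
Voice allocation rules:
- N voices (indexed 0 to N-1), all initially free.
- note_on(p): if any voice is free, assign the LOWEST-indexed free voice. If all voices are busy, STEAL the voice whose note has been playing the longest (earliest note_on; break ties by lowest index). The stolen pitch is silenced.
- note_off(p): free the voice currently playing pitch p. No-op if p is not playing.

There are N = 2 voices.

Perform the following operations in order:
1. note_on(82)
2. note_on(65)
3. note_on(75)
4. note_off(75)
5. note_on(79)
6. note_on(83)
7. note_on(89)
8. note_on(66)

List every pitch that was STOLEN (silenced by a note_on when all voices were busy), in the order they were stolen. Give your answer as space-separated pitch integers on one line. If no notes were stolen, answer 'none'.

Answer: 82 65 79 83

Derivation:
Op 1: note_on(82): voice 0 is free -> assigned | voices=[82 -]
Op 2: note_on(65): voice 1 is free -> assigned | voices=[82 65]
Op 3: note_on(75): all voices busy, STEAL voice 0 (pitch 82, oldest) -> assign | voices=[75 65]
Op 4: note_off(75): free voice 0 | voices=[- 65]
Op 5: note_on(79): voice 0 is free -> assigned | voices=[79 65]
Op 6: note_on(83): all voices busy, STEAL voice 1 (pitch 65, oldest) -> assign | voices=[79 83]
Op 7: note_on(89): all voices busy, STEAL voice 0 (pitch 79, oldest) -> assign | voices=[89 83]
Op 8: note_on(66): all voices busy, STEAL voice 1 (pitch 83, oldest) -> assign | voices=[89 66]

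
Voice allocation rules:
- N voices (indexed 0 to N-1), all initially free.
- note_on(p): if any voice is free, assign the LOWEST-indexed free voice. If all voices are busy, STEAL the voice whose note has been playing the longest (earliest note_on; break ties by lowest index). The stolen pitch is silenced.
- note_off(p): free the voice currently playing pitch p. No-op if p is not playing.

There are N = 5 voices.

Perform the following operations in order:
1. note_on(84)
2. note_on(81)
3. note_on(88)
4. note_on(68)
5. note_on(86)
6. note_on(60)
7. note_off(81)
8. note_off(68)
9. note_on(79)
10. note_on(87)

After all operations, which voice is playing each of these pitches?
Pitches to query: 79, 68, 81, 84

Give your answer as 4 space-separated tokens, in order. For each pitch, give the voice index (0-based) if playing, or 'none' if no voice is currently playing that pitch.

Answer: 1 none none none

Derivation:
Op 1: note_on(84): voice 0 is free -> assigned | voices=[84 - - - -]
Op 2: note_on(81): voice 1 is free -> assigned | voices=[84 81 - - -]
Op 3: note_on(88): voice 2 is free -> assigned | voices=[84 81 88 - -]
Op 4: note_on(68): voice 3 is free -> assigned | voices=[84 81 88 68 -]
Op 5: note_on(86): voice 4 is free -> assigned | voices=[84 81 88 68 86]
Op 6: note_on(60): all voices busy, STEAL voice 0 (pitch 84, oldest) -> assign | voices=[60 81 88 68 86]
Op 7: note_off(81): free voice 1 | voices=[60 - 88 68 86]
Op 8: note_off(68): free voice 3 | voices=[60 - 88 - 86]
Op 9: note_on(79): voice 1 is free -> assigned | voices=[60 79 88 - 86]
Op 10: note_on(87): voice 3 is free -> assigned | voices=[60 79 88 87 86]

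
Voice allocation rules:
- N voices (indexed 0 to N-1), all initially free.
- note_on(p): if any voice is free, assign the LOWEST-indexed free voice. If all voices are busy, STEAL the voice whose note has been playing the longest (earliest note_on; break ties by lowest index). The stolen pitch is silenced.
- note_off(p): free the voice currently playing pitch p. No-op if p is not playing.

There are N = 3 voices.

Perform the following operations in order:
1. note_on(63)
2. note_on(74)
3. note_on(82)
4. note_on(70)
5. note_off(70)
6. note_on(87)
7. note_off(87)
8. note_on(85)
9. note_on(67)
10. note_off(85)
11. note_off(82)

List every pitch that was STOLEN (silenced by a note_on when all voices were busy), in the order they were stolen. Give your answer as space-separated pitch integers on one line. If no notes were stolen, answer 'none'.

Answer: 63 74

Derivation:
Op 1: note_on(63): voice 0 is free -> assigned | voices=[63 - -]
Op 2: note_on(74): voice 1 is free -> assigned | voices=[63 74 -]
Op 3: note_on(82): voice 2 is free -> assigned | voices=[63 74 82]
Op 4: note_on(70): all voices busy, STEAL voice 0 (pitch 63, oldest) -> assign | voices=[70 74 82]
Op 5: note_off(70): free voice 0 | voices=[- 74 82]
Op 6: note_on(87): voice 0 is free -> assigned | voices=[87 74 82]
Op 7: note_off(87): free voice 0 | voices=[- 74 82]
Op 8: note_on(85): voice 0 is free -> assigned | voices=[85 74 82]
Op 9: note_on(67): all voices busy, STEAL voice 1 (pitch 74, oldest) -> assign | voices=[85 67 82]
Op 10: note_off(85): free voice 0 | voices=[- 67 82]
Op 11: note_off(82): free voice 2 | voices=[- 67 -]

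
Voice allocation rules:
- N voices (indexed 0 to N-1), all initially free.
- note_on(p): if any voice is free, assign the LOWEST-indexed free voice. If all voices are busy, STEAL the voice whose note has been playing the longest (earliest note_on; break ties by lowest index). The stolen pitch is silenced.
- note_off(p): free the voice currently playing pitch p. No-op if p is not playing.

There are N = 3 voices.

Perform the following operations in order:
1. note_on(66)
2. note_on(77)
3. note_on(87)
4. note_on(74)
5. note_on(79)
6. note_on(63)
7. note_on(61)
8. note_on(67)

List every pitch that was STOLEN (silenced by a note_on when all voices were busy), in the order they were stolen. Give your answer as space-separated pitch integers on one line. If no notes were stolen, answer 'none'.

Op 1: note_on(66): voice 0 is free -> assigned | voices=[66 - -]
Op 2: note_on(77): voice 1 is free -> assigned | voices=[66 77 -]
Op 3: note_on(87): voice 2 is free -> assigned | voices=[66 77 87]
Op 4: note_on(74): all voices busy, STEAL voice 0 (pitch 66, oldest) -> assign | voices=[74 77 87]
Op 5: note_on(79): all voices busy, STEAL voice 1 (pitch 77, oldest) -> assign | voices=[74 79 87]
Op 6: note_on(63): all voices busy, STEAL voice 2 (pitch 87, oldest) -> assign | voices=[74 79 63]
Op 7: note_on(61): all voices busy, STEAL voice 0 (pitch 74, oldest) -> assign | voices=[61 79 63]
Op 8: note_on(67): all voices busy, STEAL voice 1 (pitch 79, oldest) -> assign | voices=[61 67 63]

Answer: 66 77 87 74 79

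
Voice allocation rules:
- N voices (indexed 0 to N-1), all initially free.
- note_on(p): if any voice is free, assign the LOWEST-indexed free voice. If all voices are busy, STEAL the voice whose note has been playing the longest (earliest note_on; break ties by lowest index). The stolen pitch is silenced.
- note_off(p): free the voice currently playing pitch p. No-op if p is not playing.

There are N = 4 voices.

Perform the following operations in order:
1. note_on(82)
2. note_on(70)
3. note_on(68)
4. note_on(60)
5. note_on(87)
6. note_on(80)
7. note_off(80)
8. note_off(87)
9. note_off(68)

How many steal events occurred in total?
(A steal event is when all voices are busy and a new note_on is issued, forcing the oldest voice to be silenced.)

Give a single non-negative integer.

Op 1: note_on(82): voice 0 is free -> assigned | voices=[82 - - -]
Op 2: note_on(70): voice 1 is free -> assigned | voices=[82 70 - -]
Op 3: note_on(68): voice 2 is free -> assigned | voices=[82 70 68 -]
Op 4: note_on(60): voice 3 is free -> assigned | voices=[82 70 68 60]
Op 5: note_on(87): all voices busy, STEAL voice 0 (pitch 82, oldest) -> assign | voices=[87 70 68 60]
Op 6: note_on(80): all voices busy, STEAL voice 1 (pitch 70, oldest) -> assign | voices=[87 80 68 60]
Op 7: note_off(80): free voice 1 | voices=[87 - 68 60]
Op 8: note_off(87): free voice 0 | voices=[- - 68 60]
Op 9: note_off(68): free voice 2 | voices=[- - - 60]

Answer: 2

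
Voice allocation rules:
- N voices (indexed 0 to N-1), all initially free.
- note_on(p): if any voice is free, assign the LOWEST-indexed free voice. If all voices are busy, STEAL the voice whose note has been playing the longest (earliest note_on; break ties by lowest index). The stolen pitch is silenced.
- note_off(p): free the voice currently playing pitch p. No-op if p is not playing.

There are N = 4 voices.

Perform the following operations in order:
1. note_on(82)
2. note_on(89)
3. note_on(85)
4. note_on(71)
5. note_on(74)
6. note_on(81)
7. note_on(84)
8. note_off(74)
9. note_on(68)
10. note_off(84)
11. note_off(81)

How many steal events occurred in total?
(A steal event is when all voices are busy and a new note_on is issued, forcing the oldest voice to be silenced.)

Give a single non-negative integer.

Op 1: note_on(82): voice 0 is free -> assigned | voices=[82 - - -]
Op 2: note_on(89): voice 1 is free -> assigned | voices=[82 89 - -]
Op 3: note_on(85): voice 2 is free -> assigned | voices=[82 89 85 -]
Op 4: note_on(71): voice 3 is free -> assigned | voices=[82 89 85 71]
Op 5: note_on(74): all voices busy, STEAL voice 0 (pitch 82, oldest) -> assign | voices=[74 89 85 71]
Op 6: note_on(81): all voices busy, STEAL voice 1 (pitch 89, oldest) -> assign | voices=[74 81 85 71]
Op 7: note_on(84): all voices busy, STEAL voice 2 (pitch 85, oldest) -> assign | voices=[74 81 84 71]
Op 8: note_off(74): free voice 0 | voices=[- 81 84 71]
Op 9: note_on(68): voice 0 is free -> assigned | voices=[68 81 84 71]
Op 10: note_off(84): free voice 2 | voices=[68 81 - 71]
Op 11: note_off(81): free voice 1 | voices=[68 - - 71]

Answer: 3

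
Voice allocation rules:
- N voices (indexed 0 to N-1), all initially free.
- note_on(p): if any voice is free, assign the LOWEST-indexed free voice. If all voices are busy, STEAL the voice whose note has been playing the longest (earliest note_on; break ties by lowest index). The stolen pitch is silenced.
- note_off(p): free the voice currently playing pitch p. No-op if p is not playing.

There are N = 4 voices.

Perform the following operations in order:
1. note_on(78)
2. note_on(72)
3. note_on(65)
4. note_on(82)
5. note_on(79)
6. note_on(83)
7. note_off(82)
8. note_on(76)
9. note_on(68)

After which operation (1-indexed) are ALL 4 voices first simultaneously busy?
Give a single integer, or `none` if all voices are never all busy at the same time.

Answer: 4

Derivation:
Op 1: note_on(78): voice 0 is free -> assigned | voices=[78 - - -]
Op 2: note_on(72): voice 1 is free -> assigned | voices=[78 72 - -]
Op 3: note_on(65): voice 2 is free -> assigned | voices=[78 72 65 -]
Op 4: note_on(82): voice 3 is free -> assigned | voices=[78 72 65 82]
Op 5: note_on(79): all voices busy, STEAL voice 0 (pitch 78, oldest) -> assign | voices=[79 72 65 82]
Op 6: note_on(83): all voices busy, STEAL voice 1 (pitch 72, oldest) -> assign | voices=[79 83 65 82]
Op 7: note_off(82): free voice 3 | voices=[79 83 65 -]
Op 8: note_on(76): voice 3 is free -> assigned | voices=[79 83 65 76]
Op 9: note_on(68): all voices busy, STEAL voice 2 (pitch 65, oldest) -> assign | voices=[79 83 68 76]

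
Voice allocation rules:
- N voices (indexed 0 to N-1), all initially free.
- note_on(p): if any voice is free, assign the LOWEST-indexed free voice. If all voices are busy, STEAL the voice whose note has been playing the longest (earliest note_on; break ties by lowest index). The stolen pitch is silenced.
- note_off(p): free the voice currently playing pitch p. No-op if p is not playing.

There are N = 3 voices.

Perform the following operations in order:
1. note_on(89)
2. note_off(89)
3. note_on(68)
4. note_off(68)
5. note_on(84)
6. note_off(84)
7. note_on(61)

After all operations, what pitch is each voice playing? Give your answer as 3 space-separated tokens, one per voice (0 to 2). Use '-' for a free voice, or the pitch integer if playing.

Answer: 61 - -

Derivation:
Op 1: note_on(89): voice 0 is free -> assigned | voices=[89 - -]
Op 2: note_off(89): free voice 0 | voices=[- - -]
Op 3: note_on(68): voice 0 is free -> assigned | voices=[68 - -]
Op 4: note_off(68): free voice 0 | voices=[- - -]
Op 5: note_on(84): voice 0 is free -> assigned | voices=[84 - -]
Op 6: note_off(84): free voice 0 | voices=[- - -]
Op 7: note_on(61): voice 0 is free -> assigned | voices=[61 - -]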